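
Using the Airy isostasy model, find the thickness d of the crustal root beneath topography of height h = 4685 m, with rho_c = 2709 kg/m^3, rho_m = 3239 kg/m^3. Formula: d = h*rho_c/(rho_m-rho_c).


rho_m - rho_c = 3239 - 2709 = 530
d = 4685 * 2709 / 530
= 12691665 / 530
= 23946.54 m

23946.54


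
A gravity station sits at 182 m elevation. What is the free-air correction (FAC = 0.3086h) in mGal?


FAC = 0.3086 * h
= 0.3086 * 182
= 56.1652 mGal

56.1652


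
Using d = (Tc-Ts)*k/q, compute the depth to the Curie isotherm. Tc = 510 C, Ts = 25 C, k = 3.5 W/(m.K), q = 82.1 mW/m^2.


T_Curie - T_surf = 510 - 25 = 485 C
Convert q to W/m^2: 82.1 mW/m^2 = 0.0821 W/m^2
d = 485 * 3.5 / 0.0821 = 20676.0 m

20676.0


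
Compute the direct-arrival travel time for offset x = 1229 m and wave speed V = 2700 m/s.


t = x / V
= 1229 / 2700
= 0.4552 s

0.4552


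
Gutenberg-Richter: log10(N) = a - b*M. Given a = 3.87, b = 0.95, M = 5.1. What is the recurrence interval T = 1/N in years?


log10(N) = 3.87 - 0.95*5.1 = -0.975
N = 10^-0.975 = 0.105925
T = 1/N = 1/0.105925 = 9.4406 years

9.4406


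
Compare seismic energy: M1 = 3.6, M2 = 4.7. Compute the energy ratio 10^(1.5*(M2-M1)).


M2 - M1 = 4.7 - 3.6 = 1.1
1.5 * 1.1 = 1.65
ratio = 10^1.65 = 44.67

44.67


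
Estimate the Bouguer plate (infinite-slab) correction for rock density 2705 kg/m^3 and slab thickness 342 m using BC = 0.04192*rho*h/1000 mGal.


BC = 0.04192 * rho * h / 1000
= 0.04192 * 2705 * 342 / 1000
= 38.7806 mGal

38.7806


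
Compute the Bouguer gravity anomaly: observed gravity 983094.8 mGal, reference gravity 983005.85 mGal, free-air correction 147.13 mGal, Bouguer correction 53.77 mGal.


BA = g_obs - g_ref + FAC - BC
= 983094.8 - 983005.85 + 147.13 - 53.77
= 182.31 mGal

182.31


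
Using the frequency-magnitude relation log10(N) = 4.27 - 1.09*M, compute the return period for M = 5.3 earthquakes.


log10(N) = 4.27 - 1.09*5.3 = -1.507
N = 10^-1.507 = 0.031117
T = 1/N = 1/0.031117 = 32.1366 years

32.1366


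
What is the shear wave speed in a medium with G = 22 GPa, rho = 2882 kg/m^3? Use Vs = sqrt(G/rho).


Convert G to Pa: G = 22e9 Pa
Compute G/rho = 22e9 / 2882 = 7633587.7863
Vs = sqrt(7633587.7863) = 2762.89 m/s

2762.89


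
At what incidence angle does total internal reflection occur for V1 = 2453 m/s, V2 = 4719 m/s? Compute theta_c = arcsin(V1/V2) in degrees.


V1/V2 = 2453/4719 = 0.519814
theta_c = arcsin(0.519814) = 31.3197 degrees

31.3197


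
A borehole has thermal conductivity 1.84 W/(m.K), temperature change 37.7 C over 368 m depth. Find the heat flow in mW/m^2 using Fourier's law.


q = k * dT / dz * 1000
= 1.84 * 37.7 / 368 * 1000
= 0.1885 * 1000
= 188.5 mW/m^2

188.5


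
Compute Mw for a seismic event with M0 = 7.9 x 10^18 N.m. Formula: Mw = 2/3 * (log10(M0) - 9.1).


log10(M0) = log10(7.9 x 10^18) = 18.8976
Mw = 2/3 * (18.8976 - 9.1)
= 2/3 * 9.7976
= 6.53

6.53


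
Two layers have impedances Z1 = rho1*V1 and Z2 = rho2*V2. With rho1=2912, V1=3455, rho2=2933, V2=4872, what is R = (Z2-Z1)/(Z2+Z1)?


Z1 = 2912 * 3455 = 10060960
Z2 = 2933 * 4872 = 14289576
R = (14289576 - 10060960) / (14289576 + 10060960) = 4228616 / 24350536 = 0.1737

0.1737


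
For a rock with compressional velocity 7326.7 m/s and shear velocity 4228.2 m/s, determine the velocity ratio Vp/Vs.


Vp/Vs = 7326.7 / 4228.2
= 1.7328

1.7328


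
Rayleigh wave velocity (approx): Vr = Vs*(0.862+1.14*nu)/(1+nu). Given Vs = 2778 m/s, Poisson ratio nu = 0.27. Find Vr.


Numerator factor = 0.862 + 1.14*0.27 = 1.1698
Denominator = 1 + 0.27 = 1.27
Vr = 2778 * 1.1698 / 1.27 = 2558.82 m/s

2558.82


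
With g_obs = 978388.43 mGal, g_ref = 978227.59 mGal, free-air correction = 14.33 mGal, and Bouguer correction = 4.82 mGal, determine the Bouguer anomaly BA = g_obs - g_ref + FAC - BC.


BA = g_obs - g_ref + FAC - BC
= 978388.43 - 978227.59 + 14.33 - 4.82
= 170.35 mGal

170.35


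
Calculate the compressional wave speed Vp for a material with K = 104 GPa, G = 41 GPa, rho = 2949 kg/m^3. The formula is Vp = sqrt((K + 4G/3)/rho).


First compute the effective modulus:
K + 4G/3 = 104e9 + 4*41e9/3 = 158666666666.67 Pa
Then divide by density:
158666666666.67 / 2949 = 53803549.2257 Pa/(kg/m^3)
Take the square root:
Vp = sqrt(53803549.2257) = 7335.09 m/s

7335.09


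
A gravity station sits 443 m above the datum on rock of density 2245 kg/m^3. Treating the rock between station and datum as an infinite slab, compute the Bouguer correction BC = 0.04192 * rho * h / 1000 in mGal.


BC = 0.04192 * rho * h / 1000
= 0.04192 * 2245 * 443 / 1000
= 41.6909 mGal

41.6909


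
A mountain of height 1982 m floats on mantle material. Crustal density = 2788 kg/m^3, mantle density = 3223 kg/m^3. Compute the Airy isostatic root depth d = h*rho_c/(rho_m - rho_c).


rho_m - rho_c = 3223 - 2788 = 435
d = 1982 * 2788 / 435
= 5525816 / 435
= 12703.03 m

12703.03


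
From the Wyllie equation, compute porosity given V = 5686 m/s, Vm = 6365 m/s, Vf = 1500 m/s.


1/V - 1/Vm = 1/5686 - 1/6365 = 1.876e-05
1/Vf - 1/Vm = 1/1500 - 1/6365 = 0.00050956
phi = 1.876e-05 / 0.00050956 = 0.0368

0.0368


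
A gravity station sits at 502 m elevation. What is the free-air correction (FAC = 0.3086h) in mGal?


FAC = 0.3086 * h
= 0.3086 * 502
= 154.9172 mGal

154.9172


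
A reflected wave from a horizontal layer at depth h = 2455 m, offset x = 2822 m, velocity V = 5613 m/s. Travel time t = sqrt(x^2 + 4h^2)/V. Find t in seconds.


x^2 + 4h^2 = 2822^2 + 4*2455^2 = 7963684 + 24108100 = 32071784
sqrt(32071784) = 5663.1956
t = 5663.1956 / 5613 = 1.0089 s

1.0089


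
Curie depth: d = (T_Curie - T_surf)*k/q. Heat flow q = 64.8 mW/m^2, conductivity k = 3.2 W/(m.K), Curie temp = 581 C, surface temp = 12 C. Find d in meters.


T_Curie - T_surf = 581 - 12 = 569 C
Convert q to W/m^2: 64.8 mW/m^2 = 0.0648 W/m^2
d = 569 * 3.2 / 0.0648 = 28098.77 m

28098.77


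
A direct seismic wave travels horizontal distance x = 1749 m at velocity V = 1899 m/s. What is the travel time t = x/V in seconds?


t = x / V
= 1749 / 1899
= 0.921 s

0.921


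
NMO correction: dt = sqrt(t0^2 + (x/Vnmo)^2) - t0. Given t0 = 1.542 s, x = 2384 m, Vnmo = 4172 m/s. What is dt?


x/Vnmo = 2384/4172 = 0.571429
(x/Vnmo)^2 = 0.326531
t0^2 = 2.377764
sqrt(2.377764 + 0.326531) = 1.644474
dt = 1.644474 - 1.542 = 0.102474

0.102474


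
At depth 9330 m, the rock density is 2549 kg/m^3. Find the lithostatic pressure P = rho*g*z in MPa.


P = rho * g * z / 1e6
= 2549 * 9.81 * 9330 / 1e6
= 233303087.7 / 1e6
= 233.3031 MPa

233.3031


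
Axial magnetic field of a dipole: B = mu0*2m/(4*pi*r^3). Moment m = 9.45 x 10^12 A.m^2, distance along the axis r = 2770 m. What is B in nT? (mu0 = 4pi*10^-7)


m = 9.45 x 10^12 = 9450000000000 A.m^2
2m = 18900000000000 A.m^2
r^3 = 2770^3 = 21253933000
B = (4pi*10^-7) * 18900000000000 / (4*pi * 21253933000) * 1e9
= 23750440.461139 / 267084799090.76 * 1e9
= 88924.7181 nT

88924.7181


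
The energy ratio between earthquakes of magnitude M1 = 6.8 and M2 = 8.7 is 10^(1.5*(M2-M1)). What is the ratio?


M2 - M1 = 8.7 - 6.8 = 1.9
1.5 * 1.9 = 2.85
ratio = 10^2.85 = 707.95

707.95


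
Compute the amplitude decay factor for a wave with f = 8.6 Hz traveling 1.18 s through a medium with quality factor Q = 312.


pi*f*t/Q = pi*8.6*1.18/312 = 0.102182
A/A0 = exp(-0.102182) = 0.902865

0.902865


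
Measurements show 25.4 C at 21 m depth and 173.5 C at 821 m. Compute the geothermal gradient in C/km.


dT = 173.5 - 25.4 = 148.1 C
dz = 821 - 21 = 800 m
gradient = dT/dz * 1000 = 148.1/800 * 1000 = 185.125 C/km

185.125


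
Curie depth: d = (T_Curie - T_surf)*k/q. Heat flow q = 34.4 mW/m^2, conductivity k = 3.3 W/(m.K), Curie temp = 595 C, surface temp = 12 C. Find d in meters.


T_Curie - T_surf = 595 - 12 = 583 C
Convert q to W/m^2: 34.4 mW/m^2 = 0.0344 W/m^2
d = 583 * 3.3 / 0.0344 = 55927.33 m

55927.33


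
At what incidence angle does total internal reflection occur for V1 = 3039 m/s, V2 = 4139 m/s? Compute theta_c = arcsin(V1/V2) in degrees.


V1/V2 = 3039/4139 = 0.734235
theta_c = arcsin(0.734235) = 47.2426 degrees

47.2426


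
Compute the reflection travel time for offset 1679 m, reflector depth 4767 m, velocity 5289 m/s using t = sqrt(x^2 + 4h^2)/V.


x^2 + 4h^2 = 1679^2 + 4*4767^2 = 2819041 + 90897156 = 93716197
sqrt(93716197) = 9680.7126
t = 9680.7126 / 5289 = 1.8303 s

1.8303


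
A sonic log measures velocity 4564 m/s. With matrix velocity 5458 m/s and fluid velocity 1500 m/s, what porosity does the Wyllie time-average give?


1/V - 1/Vm = 1/4564 - 1/5458 = 3.589e-05
1/Vf - 1/Vm = 1/1500 - 1/5458 = 0.00048345
phi = 3.589e-05 / 0.00048345 = 0.0742

0.0742


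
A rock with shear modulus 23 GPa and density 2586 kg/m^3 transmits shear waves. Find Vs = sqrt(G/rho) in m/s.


Convert G to Pa: G = 23e9 Pa
Compute G/rho = 23e9 / 2586 = 8894044.8569
Vs = sqrt(8894044.8569) = 2982.29 m/s

2982.29


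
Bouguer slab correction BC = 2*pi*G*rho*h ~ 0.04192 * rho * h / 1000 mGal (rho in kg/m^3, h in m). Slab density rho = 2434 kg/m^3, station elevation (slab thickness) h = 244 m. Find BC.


BC = 0.04192 * rho * h / 1000
= 0.04192 * 2434 * 244 / 1000
= 24.8961 mGal

24.8961


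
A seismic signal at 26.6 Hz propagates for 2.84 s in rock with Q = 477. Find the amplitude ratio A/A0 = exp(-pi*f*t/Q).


pi*f*t/Q = pi*26.6*2.84/477 = 0.497544
A/A0 = exp(-0.497544) = 0.608022

0.608022


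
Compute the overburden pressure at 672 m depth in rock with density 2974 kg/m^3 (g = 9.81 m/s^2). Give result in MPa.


P = rho * g * z / 1e6
= 2974 * 9.81 * 672 / 1e6
= 19605559.68 / 1e6
= 19.6056 MPa

19.6056


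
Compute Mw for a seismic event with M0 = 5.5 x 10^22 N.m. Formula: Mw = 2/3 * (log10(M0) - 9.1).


log10(M0) = log10(5.5 x 10^22) = 22.7404
Mw = 2/3 * (22.7404 - 9.1)
= 2/3 * 13.6404
= 9.09

9.09


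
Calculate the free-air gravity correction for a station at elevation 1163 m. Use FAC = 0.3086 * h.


FAC = 0.3086 * h
= 0.3086 * 1163
= 358.9018 mGal

358.9018


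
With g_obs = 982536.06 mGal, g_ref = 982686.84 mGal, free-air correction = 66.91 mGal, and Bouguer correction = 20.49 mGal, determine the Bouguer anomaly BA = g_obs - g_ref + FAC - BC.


BA = g_obs - g_ref + FAC - BC
= 982536.06 - 982686.84 + 66.91 - 20.49
= -104.36 mGal

-104.36


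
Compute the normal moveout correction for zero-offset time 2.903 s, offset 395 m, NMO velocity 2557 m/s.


x/Vnmo = 395/2557 = 0.154478
(x/Vnmo)^2 = 0.023863
t0^2 = 8.427409
sqrt(8.427409 + 0.023863) = 2.907107
dt = 2.907107 - 2.903 = 0.004107

0.004107


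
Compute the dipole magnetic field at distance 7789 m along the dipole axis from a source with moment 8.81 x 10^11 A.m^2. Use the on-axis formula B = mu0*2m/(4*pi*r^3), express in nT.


m = 8.81 x 10^11 = 881000000000 A.m^2
2m = 1762000000000 A.m^2
r^3 = 7789^3 = 472547110069
B = (4pi*10^-7) * 1762000000000 / (4*pi * 472547110069) * 1e9
= 2214194.50225 / 5938202117871.43 * 1e9
= 372.8729 nT

372.8729


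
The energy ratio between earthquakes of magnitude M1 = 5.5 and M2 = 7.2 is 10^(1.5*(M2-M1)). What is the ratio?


M2 - M1 = 7.2 - 5.5 = 1.7
1.5 * 1.7 = 2.55
ratio = 10^2.55 = 354.81

354.81


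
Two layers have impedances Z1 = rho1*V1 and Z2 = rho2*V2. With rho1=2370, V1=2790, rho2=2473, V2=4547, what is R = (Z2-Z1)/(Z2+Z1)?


Z1 = 2370 * 2790 = 6612300
Z2 = 2473 * 4547 = 11244731
R = (11244731 - 6612300) / (11244731 + 6612300) = 4632431 / 17857031 = 0.2594

0.2594


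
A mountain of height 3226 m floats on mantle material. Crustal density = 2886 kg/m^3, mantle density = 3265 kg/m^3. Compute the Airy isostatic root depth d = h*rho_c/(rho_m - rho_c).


rho_m - rho_c = 3265 - 2886 = 379
d = 3226 * 2886 / 379
= 9310236 / 379
= 24565.27 m

24565.27


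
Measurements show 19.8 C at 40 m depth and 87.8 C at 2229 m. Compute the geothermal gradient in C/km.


dT = 87.8 - 19.8 = 68.0 C
dz = 2229 - 40 = 2189 m
gradient = dT/dz * 1000 = 68.0/2189 * 1000 = 31.0644 C/km

31.0644


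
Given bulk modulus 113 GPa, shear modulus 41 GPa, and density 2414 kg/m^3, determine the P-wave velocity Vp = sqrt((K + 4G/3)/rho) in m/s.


First compute the effective modulus:
K + 4G/3 = 113e9 + 4*41e9/3 = 167666666666.67 Pa
Then divide by density:
167666666666.67 / 2414 = 69455951.3946 Pa/(kg/m^3)
Take the square root:
Vp = sqrt(69455951.3946) = 8334.02 m/s

8334.02


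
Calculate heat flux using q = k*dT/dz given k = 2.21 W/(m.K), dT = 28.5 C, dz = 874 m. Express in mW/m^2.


q = k * dT / dz * 1000
= 2.21 * 28.5 / 874 * 1000
= 0.072065 * 1000
= 72.0652 mW/m^2

72.0652


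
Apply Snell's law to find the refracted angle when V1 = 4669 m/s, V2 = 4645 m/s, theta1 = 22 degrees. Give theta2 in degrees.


sin(theta1) = sin(22 deg) = 0.374607
sin(theta2) = V2/V1 * sin(theta1) = 4645/4669 * 0.374607 = 0.372681
theta2 = arcsin(0.372681) = 21.8811 degrees

21.8811


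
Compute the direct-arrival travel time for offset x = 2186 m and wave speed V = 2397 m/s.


t = x / V
= 2186 / 2397
= 0.912 s

0.912


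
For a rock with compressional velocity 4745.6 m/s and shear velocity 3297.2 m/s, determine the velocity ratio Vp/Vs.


Vp/Vs = 4745.6 / 3297.2
= 1.4393

1.4393


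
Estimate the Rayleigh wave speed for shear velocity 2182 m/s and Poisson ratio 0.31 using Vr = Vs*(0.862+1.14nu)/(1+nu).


Numerator factor = 0.862 + 1.14*0.31 = 1.2154
Denominator = 1 + 0.31 = 1.31
Vr = 2182 * 1.2154 / 1.31 = 2024.43 m/s

2024.43


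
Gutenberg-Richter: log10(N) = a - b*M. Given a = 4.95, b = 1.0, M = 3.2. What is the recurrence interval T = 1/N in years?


log10(N) = 4.95 - 1.0*3.2 = 1.75
N = 10^1.75 = 56.234133
T = 1/N = 1/56.234133 = 0.0178 years

0.0178


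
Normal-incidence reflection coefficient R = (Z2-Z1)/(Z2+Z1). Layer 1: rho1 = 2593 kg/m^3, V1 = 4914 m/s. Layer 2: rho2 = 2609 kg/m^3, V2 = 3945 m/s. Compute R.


Z1 = 2593 * 4914 = 12742002
Z2 = 2609 * 3945 = 10292505
R = (10292505 - 12742002) / (10292505 + 12742002) = -2449497 / 23034507 = -0.1063

-0.1063


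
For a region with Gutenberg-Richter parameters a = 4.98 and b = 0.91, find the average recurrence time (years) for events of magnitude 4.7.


log10(N) = 4.98 - 0.91*4.7 = 0.703
N = 10^0.703 = 5.046613
T = 1/N = 1/5.046613 = 0.1982 years

0.1982


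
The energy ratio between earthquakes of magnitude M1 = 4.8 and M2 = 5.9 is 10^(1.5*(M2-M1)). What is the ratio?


M2 - M1 = 5.9 - 4.8 = 1.1
1.5 * 1.1 = 1.65
ratio = 10^1.65 = 44.67

44.67


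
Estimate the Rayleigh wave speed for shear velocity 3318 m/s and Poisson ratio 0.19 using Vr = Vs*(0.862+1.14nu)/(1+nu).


Numerator factor = 0.862 + 1.14*0.19 = 1.0786
Denominator = 1 + 0.19 = 1.19
Vr = 3318 * 1.0786 / 1.19 = 3007.39 m/s

3007.39


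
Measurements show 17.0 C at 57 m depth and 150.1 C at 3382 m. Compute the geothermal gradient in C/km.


dT = 150.1 - 17.0 = 133.1 C
dz = 3382 - 57 = 3325 m
gradient = dT/dz * 1000 = 133.1/3325 * 1000 = 40.0301 C/km

40.0301


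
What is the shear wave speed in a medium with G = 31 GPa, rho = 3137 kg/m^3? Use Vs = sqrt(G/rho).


Convert G to Pa: G = 31e9 Pa
Compute G/rho = 31e9 / 3137 = 9882052.9168
Vs = sqrt(9882052.9168) = 3143.57 m/s

3143.57


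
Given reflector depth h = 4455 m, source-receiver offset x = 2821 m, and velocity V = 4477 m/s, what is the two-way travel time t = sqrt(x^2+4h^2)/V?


x^2 + 4h^2 = 2821^2 + 4*4455^2 = 7958041 + 79388100 = 87346141
sqrt(87346141) = 9345.9157
t = 9345.9157 / 4477 = 2.0875 s

2.0875


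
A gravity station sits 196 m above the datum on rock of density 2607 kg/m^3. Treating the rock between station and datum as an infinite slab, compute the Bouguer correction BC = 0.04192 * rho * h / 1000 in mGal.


BC = 0.04192 * rho * h / 1000
= 0.04192 * 2607 * 196 / 1000
= 21.4199 mGal

21.4199


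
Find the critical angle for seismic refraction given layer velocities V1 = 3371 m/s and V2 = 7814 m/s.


V1/V2 = 3371/7814 = 0.431405
theta_c = arcsin(0.431405) = 25.5568 degrees

25.5568


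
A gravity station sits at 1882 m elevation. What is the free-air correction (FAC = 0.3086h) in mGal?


FAC = 0.3086 * h
= 0.3086 * 1882
= 580.7852 mGal

580.7852


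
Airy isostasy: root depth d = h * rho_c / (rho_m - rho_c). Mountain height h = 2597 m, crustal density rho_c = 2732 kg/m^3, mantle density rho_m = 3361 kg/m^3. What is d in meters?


rho_m - rho_c = 3361 - 2732 = 629
d = 2597 * 2732 / 629
= 7095004 / 629
= 11279.82 m

11279.82


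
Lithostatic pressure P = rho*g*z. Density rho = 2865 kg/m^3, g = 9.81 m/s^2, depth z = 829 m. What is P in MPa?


P = rho * g * z / 1e6
= 2865 * 9.81 * 829 / 1e6
= 23299583.85 / 1e6
= 23.2996 MPa

23.2996


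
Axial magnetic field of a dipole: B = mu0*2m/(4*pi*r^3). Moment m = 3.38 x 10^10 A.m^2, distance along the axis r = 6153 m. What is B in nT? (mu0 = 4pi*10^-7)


m = 3.38 x 10^10 = 33800000000 A.m^2
2m = 67600000000 A.m^2
r^3 = 6153^3 = 232948943577
B = (4pi*10^-7) * 67600000000 / (4*pi * 232948943577) * 1e9
= 84948.665353 / 2927322759212.03 * 1e9
= 29.0192 nT

29.0192


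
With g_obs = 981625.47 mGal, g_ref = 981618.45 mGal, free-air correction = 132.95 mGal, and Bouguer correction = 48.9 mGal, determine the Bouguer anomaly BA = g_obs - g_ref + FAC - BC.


BA = g_obs - g_ref + FAC - BC
= 981625.47 - 981618.45 + 132.95 - 48.9
= 91.07 mGal

91.07


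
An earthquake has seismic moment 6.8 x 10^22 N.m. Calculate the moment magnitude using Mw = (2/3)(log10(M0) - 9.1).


log10(M0) = log10(6.8 x 10^22) = 22.8325
Mw = 2/3 * (22.8325 - 9.1)
= 2/3 * 13.7325
= 9.16

9.16


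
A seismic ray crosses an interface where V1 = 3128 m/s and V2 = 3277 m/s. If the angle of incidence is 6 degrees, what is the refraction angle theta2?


sin(theta1) = sin(6 deg) = 0.104528
sin(theta2) = V2/V1 * sin(theta1) = 3277/3128 * 0.104528 = 0.109508
theta2 = arcsin(0.109508) = 6.2869 degrees

6.2869


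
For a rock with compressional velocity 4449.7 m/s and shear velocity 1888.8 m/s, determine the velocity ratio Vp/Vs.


Vp/Vs = 4449.7 / 1888.8
= 2.3558

2.3558


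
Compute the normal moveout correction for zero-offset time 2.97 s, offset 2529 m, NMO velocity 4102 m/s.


x/Vnmo = 2529/4102 = 0.616529
(x/Vnmo)^2 = 0.380107
t0^2 = 8.8209
sqrt(8.8209 + 0.380107) = 3.033316
dt = 3.033316 - 2.97 = 0.063316

0.063316


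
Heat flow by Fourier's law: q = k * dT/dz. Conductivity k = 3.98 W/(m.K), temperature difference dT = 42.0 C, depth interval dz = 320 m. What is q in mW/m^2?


q = k * dT / dz * 1000
= 3.98 * 42.0 / 320 * 1000
= 0.522375 * 1000
= 522.375 mW/m^2

522.375


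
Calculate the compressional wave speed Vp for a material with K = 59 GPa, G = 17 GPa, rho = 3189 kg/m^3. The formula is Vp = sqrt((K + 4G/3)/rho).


First compute the effective modulus:
K + 4G/3 = 59e9 + 4*17e9/3 = 81666666666.67 Pa
Then divide by density:
81666666666.67 / 3189 = 25608863.8027 Pa/(kg/m^3)
Take the square root:
Vp = sqrt(25608863.8027) = 5060.52 m/s

5060.52


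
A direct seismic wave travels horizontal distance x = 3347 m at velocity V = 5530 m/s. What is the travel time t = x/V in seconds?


t = x / V
= 3347 / 5530
= 0.6052 s

0.6052


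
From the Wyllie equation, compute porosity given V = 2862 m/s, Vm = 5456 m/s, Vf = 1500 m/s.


1/V - 1/Vm = 1/2862 - 1/5456 = 0.00016612
1/Vf - 1/Vm = 1/1500 - 1/5456 = 0.00048338
phi = 0.00016612 / 0.00048338 = 0.3437

0.3437


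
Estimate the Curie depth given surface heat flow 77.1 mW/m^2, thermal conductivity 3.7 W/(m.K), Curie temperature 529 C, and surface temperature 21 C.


T_Curie - T_surf = 529 - 21 = 508 C
Convert q to W/m^2: 77.1 mW/m^2 = 0.0771 W/m^2
d = 508 * 3.7 / 0.0771 = 24378.73 m

24378.73


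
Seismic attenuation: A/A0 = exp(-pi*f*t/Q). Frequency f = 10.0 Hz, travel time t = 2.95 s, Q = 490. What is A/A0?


pi*f*t/Q = pi*10.0*2.95/490 = 0.189137
A/A0 = exp(-0.189137) = 0.827673

0.827673


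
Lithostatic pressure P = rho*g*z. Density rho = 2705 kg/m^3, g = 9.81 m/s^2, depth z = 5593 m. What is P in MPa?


P = rho * g * z / 1e6
= 2705 * 9.81 * 5593 / 1e6
= 148416127.65 / 1e6
= 148.4161 MPa

148.4161


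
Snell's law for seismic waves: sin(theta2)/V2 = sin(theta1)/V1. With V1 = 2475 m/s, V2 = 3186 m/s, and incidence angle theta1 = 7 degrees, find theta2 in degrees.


sin(theta1) = sin(7 deg) = 0.121869
sin(theta2) = V2/V1 * sin(theta1) = 3186/2475 * 0.121869 = 0.156879
theta2 = arcsin(0.156879) = 9.0258 degrees

9.0258


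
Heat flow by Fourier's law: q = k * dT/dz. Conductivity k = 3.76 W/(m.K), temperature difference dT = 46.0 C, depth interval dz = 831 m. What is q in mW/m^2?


q = k * dT / dz * 1000
= 3.76 * 46.0 / 831 * 1000
= 0.208135 * 1000
= 208.1348 mW/m^2

208.1348


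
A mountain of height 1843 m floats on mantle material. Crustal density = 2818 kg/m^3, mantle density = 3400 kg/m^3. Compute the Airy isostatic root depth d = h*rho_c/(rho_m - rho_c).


rho_m - rho_c = 3400 - 2818 = 582
d = 1843 * 2818 / 582
= 5193574 / 582
= 8923.67 m

8923.67


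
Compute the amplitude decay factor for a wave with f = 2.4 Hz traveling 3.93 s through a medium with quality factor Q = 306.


pi*f*t/Q = pi*2.4*3.93/306 = 0.096835
A/A0 = exp(-0.096835) = 0.907706

0.907706


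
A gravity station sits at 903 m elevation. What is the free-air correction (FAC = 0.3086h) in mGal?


FAC = 0.3086 * h
= 0.3086 * 903
= 278.6658 mGal

278.6658


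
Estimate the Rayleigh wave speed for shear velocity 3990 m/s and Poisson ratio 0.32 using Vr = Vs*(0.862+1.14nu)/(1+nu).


Numerator factor = 0.862 + 1.14*0.32 = 1.2268
Denominator = 1 + 0.32 = 1.32
Vr = 3990 * 1.2268 / 1.32 = 3708.28 m/s

3708.28


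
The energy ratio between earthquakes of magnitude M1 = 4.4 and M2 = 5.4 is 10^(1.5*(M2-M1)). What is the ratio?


M2 - M1 = 5.4 - 4.4 = 1.0
1.5 * 1.0 = 1.5
ratio = 10^1.5 = 31.62

31.62


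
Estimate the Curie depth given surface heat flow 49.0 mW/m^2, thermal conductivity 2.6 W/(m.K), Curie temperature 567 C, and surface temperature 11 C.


T_Curie - T_surf = 567 - 11 = 556 C
Convert q to W/m^2: 49.0 mW/m^2 = 0.049 W/m^2
d = 556 * 2.6 / 0.049 = 29502.04 m

29502.04


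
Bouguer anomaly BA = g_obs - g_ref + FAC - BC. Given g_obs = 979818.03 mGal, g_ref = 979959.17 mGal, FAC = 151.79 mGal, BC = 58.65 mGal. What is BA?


BA = g_obs - g_ref + FAC - BC
= 979818.03 - 979959.17 + 151.79 - 58.65
= -48.0 mGal

-48.0


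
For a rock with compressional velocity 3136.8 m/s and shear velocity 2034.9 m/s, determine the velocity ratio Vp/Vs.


Vp/Vs = 3136.8 / 2034.9
= 1.5415

1.5415


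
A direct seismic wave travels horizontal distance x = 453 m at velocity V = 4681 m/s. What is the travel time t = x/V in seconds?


t = x / V
= 453 / 4681
= 0.0968 s

0.0968


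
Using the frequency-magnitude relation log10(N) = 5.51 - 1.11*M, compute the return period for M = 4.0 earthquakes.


log10(N) = 5.51 - 1.11*4.0 = 1.07
N = 10^1.07 = 11.748976
T = 1/N = 1/11.748976 = 0.0851 years

0.0851


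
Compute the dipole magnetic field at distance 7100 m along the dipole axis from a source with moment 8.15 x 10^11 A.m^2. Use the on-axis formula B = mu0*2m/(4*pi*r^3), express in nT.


m = 8.15 x 10^11 = 815000000000 A.m^2
2m = 1630000000000 A.m^2
r^3 = 7100^3 = 357911000000
B = (4pi*10^-7) * 1630000000000 / (4*pi * 357911000000) * 1e9
= 2048318.410141 / 4497642272955.91 * 1e9
= 455.4205 nT

455.4205


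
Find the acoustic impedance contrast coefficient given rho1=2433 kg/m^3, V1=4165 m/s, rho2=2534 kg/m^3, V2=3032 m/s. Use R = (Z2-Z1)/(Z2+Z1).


Z1 = 2433 * 4165 = 10133445
Z2 = 2534 * 3032 = 7683088
R = (7683088 - 10133445) / (7683088 + 10133445) = -2450357 / 17816533 = -0.1375

-0.1375


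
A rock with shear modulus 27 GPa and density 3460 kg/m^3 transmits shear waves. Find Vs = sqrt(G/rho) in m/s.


Convert G to Pa: G = 27e9 Pa
Compute G/rho = 27e9 / 3460 = 7803468.2081
Vs = sqrt(7803468.2081) = 2793.47 m/s

2793.47


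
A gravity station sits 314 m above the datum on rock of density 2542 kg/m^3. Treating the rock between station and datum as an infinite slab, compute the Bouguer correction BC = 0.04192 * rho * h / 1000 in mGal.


BC = 0.04192 * rho * h / 1000
= 0.04192 * 2542 * 314 / 1000
= 33.46 mGal

33.46


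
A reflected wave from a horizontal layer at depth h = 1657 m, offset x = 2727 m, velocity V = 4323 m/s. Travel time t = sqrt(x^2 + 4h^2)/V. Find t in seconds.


x^2 + 4h^2 = 2727^2 + 4*1657^2 = 7436529 + 10982596 = 18419125
sqrt(18419125) = 4291.7508
t = 4291.7508 / 4323 = 0.9928 s

0.9928


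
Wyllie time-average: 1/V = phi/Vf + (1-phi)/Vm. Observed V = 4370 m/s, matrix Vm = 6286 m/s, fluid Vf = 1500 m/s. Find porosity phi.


1/V - 1/Vm = 1/4370 - 1/6286 = 6.975e-05
1/Vf - 1/Vm = 1/1500 - 1/6286 = 0.00050758
phi = 6.975e-05 / 0.00050758 = 0.1374

0.1374


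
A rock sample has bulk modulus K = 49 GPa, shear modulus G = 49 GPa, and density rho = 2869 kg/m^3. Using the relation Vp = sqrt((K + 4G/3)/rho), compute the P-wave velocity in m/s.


First compute the effective modulus:
K + 4G/3 = 49e9 + 4*49e9/3 = 114333333333.33 Pa
Then divide by density:
114333333333.33 / 2869 = 39851283.8387 Pa/(kg/m^3)
Take the square root:
Vp = sqrt(39851283.8387) = 6312.79 m/s

6312.79


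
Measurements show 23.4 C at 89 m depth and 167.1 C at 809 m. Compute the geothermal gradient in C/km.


dT = 167.1 - 23.4 = 143.7 C
dz = 809 - 89 = 720 m
gradient = dT/dz * 1000 = 143.7/720 * 1000 = 199.5833 C/km

199.5833


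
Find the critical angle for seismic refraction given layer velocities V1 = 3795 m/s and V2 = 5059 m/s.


V1/V2 = 3795/5059 = 0.750148
theta_c = arcsin(0.750148) = 48.6032 degrees

48.6032


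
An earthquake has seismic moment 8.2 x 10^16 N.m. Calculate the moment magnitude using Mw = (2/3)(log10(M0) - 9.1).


log10(M0) = log10(8.2 x 10^16) = 16.9138
Mw = 2/3 * (16.9138 - 9.1)
= 2/3 * 7.8138
= 5.21

5.21


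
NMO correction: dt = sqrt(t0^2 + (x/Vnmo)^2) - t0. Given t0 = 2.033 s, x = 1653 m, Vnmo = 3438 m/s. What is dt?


x/Vnmo = 1653/3438 = 0.480803
(x/Vnmo)^2 = 0.231171
t0^2 = 4.133089
sqrt(4.133089 + 0.231171) = 2.089081
dt = 2.089081 - 2.033 = 0.056081

0.056081


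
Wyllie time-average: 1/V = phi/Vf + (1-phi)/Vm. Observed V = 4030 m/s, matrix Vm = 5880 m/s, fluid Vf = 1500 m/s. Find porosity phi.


1/V - 1/Vm = 1/4030 - 1/5880 = 7.807e-05
1/Vf - 1/Vm = 1/1500 - 1/5880 = 0.0004966
phi = 7.807e-05 / 0.0004966 = 0.1572

0.1572


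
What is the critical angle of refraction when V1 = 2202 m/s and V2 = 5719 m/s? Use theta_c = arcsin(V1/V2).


V1/V2 = 2202/5719 = 0.385032
theta_c = arcsin(0.385032) = 22.6457 degrees

22.6457


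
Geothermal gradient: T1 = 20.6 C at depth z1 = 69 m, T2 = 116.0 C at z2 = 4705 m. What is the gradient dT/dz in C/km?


dT = 116.0 - 20.6 = 95.4 C
dz = 4705 - 69 = 4636 m
gradient = dT/dz * 1000 = 95.4/4636 * 1000 = 20.5781 C/km

20.5781


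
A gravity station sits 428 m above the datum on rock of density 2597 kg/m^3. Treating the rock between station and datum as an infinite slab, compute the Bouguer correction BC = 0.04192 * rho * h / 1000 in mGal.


BC = 0.04192 * rho * h / 1000
= 0.04192 * 2597 * 428 / 1000
= 46.5948 mGal

46.5948


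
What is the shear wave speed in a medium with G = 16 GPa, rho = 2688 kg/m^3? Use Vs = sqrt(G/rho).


Convert G to Pa: G = 16e9 Pa
Compute G/rho = 16e9 / 2688 = 5952380.9524
Vs = sqrt(5952380.9524) = 2439.75 m/s

2439.75


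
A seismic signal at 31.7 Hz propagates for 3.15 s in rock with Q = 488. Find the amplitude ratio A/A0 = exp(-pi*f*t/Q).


pi*f*t/Q = pi*31.7*3.15/488 = 0.642836
A/A0 = exp(-0.642836) = 0.525799

0.525799


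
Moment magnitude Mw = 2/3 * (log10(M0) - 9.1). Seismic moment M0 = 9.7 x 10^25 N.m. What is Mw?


log10(M0) = log10(9.7 x 10^25) = 25.9868
Mw = 2/3 * (25.9868 - 9.1)
= 2/3 * 16.8868
= 11.26

11.26


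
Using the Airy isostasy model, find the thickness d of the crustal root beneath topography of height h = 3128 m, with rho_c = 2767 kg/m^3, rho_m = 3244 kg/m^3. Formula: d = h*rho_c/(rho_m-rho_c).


rho_m - rho_c = 3244 - 2767 = 477
d = 3128 * 2767 / 477
= 8655176 / 477
= 18145.02 m

18145.02


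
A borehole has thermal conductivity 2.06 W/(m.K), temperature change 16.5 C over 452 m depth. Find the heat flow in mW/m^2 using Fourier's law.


q = k * dT / dz * 1000
= 2.06 * 16.5 / 452 * 1000
= 0.075199 * 1000
= 75.1991 mW/m^2

75.1991


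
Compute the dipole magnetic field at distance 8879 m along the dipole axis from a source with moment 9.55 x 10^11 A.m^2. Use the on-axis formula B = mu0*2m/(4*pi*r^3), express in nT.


m = 9.55 x 10^11 = 955000000000 A.m^2
2m = 1910000000000 A.m^2
r^3 = 8879^3 = 699990535439
B = (4pi*10^-7) * 1910000000000 / (4*pi * 699990535439) * 1e9
= 2400176.787343 / 8796340494870.19 * 1e9
= 272.8608 nT

272.8608


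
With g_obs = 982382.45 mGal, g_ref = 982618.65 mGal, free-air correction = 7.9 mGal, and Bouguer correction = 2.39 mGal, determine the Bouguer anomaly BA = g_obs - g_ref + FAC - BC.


BA = g_obs - g_ref + FAC - BC
= 982382.45 - 982618.65 + 7.9 - 2.39
= -230.69 mGal

-230.69


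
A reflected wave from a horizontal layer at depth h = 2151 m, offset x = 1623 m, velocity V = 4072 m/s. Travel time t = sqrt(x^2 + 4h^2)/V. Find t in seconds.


x^2 + 4h^2 = 1623^2 + 4*2151^2 = 2634129 + 18507204 = 21141333
sqrt(21141333) = 4597.9705
t = 4597.9705 / 4072 = 1.1292 s

1.1292


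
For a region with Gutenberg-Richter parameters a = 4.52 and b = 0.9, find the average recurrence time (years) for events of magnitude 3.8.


log10(N) = 4.52 - 0.9*3.8 = 1.1
N = 10^1.1 = 12.589254
T = 1/N = 1/12.589254 = 0.0794 years

0.0794


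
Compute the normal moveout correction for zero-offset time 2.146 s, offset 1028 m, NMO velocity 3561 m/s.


x/Vnmo = 1028/3561 = 0.288683
(x/Vnmo)^2 = 0.083338
t0^2 = 4.605316
sqrt(4.605316 + 0.083338) = 2.16533
dt = 2.16533 - 2.146 = 0.01933

0.01933


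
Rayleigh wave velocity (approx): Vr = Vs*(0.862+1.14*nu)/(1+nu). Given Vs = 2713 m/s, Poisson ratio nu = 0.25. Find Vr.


Numerator factor = 0.862 + 1.14*0.25 = 1.147
Denominator = 1 + 0.25 = 1.25
Vr = 2713 * 1.147 / 1.25 = 2489.45 m/s

2489.45


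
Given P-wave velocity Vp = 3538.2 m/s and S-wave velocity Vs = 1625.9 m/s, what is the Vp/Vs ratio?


Vp/Vs = 3538.2 / 1625.9
= 2.1761

2.1761


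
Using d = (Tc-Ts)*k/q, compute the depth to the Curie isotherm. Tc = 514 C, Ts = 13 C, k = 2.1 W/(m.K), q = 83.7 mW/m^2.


T_Curie - T_surf = 514 - 13 = 501 C
Convert q to W/m^2: 83.7 mW/m^2 = 0.0837 W/m^2
d = 501 * 2.1 / 0.0837 = 12569.89 m

12569.89


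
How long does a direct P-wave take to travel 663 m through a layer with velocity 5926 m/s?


t = x / V
= 663 / 5926
= 0.1119 s

0.1119


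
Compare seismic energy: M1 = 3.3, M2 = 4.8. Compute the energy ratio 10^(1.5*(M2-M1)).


M2 - M1 = 4.8 - 3.3 = 1.5
1.5 * 1.5 = 2.25
ratio = 10^2.25 = 177.83

177.83


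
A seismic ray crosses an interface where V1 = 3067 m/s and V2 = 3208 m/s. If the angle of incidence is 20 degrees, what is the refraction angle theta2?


sin(theta1) = sin(20 deg) = 0.34202
sin(theta2) = V2/V1 * sin(theta1) = 3208/3067 * 0.34202 = 0.357744
theta2 = arcsin(0.357744) = 20.9617 degrees

20.9617


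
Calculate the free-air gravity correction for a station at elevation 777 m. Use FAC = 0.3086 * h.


FAC = 0.3086 * h
= 0.3086 * 777
= 239.7822 mGal

239.7822


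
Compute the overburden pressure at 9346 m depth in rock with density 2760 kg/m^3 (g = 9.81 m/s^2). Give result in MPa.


P = rho * g * z / 1e6
= 2760 * 9.81 * 9346 / 1e6
= 253048557.6 / 1e6
= 253.0486 MPa

253.0486


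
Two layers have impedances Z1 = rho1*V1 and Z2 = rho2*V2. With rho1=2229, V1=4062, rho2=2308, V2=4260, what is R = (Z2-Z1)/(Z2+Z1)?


Z1 = 2229 * 4062 = 9054198
Z2 = 2308 * 4260 = 9832080
R = (9832080 - 9054198) / (9832080 + 9054198) = 777882 / 18886278 = 0.0412

0.0412


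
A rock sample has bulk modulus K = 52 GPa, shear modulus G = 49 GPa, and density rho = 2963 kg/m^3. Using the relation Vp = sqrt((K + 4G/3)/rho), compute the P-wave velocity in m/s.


First compute the effective modulus:
K + 4G/3 = 52e9 + 4*49e9/3 = 117333333333.33 Pa
Then divide by density:
117333333333.33 / 2963 = 39599505.0062 Pa/(kg/m^3)
Take the square root:
Vp = sqrt(39599505.0062) = 6292.81 m/s

6292.81


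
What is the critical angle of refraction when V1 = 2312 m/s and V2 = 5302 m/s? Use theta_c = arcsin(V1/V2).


V1/V2 = 2312/5302 = 0.436062
theta_c = arcsin(0.436062) = 25.8529 degrees

25.8529


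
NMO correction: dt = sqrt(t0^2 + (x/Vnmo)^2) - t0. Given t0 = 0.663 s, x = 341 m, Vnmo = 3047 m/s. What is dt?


x/Vnmo = 341/3047 = 0.111913
(x/Vnmo)^2 = 0.012525
t0^2 = 0.439569
sqrt(0.439569 + 0.012525) = 0.672379
dt = 0.672379 - 0.663 = 0.009379

0.009379


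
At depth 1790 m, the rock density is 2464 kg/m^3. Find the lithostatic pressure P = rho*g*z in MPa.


P = rho * g * z / 1e6
= 2464 * 9.81 * 1790 / 1e6
= 43267593.6 / 1e6
= 43.2676 MPa

43.2676


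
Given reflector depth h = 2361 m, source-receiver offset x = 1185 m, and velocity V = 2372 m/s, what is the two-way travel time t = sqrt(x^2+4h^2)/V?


x^2 + 4h^2 = 1185^2 + 4*2361^2 = 1404225 + 22297284 = 23701509
sqrt(23701509) = 4868.4196
t = 4868.4196 / 2372 = 2.0525 s

2.0525


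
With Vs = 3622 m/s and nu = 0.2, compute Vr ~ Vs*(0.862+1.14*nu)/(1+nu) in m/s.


Numerator factor = 0.862 + 1.14*0.2 = 1.09
Denominator = 1 + 0.2 = 1.2
Vr = 3622 * 1.09 / 1.2 = 3289.98 m/s

3289.98


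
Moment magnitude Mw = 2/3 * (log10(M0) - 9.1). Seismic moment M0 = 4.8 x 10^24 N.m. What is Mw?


log10(M0) = log10(4.8 x 10^24) = 24.6812
Mw = 2/3 * (24.6812 - 9.1)
= 2/3 * 15.5812
= 10.39

10.39


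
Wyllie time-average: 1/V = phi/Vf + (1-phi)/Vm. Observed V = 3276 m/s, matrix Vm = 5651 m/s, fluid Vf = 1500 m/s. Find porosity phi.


1/V - 1/Vm = 1/3276 - 1/5651 = 0.00012829
1/Vf - 1/Vm = 1/1500 - 1/5651 = 0.00048971
phi = 0.00012829 / 0.00048971 = 0.262

0.262


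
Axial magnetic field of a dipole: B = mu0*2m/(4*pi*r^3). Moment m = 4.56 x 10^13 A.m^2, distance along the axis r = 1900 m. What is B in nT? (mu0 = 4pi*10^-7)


m = 4.56 x 10^13 = 45600000000000 A.m^2
2m = 91200000000000 A.m^2
r^3 = 1900^3 = 6859000000
B = (4pi*10^-7) * 91200000000000 / (4*pi * 6859000000) * 1e9
= 114605300.002956 / 86192736043.89 * 1e9
= 1329639.8892 nT

1329639.8892


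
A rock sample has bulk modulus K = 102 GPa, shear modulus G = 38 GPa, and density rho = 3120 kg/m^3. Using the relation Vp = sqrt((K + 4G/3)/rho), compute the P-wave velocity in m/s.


First compute the effective modulus:
K + 4G/3 = 102e9 + 4*38e9/3 = 152666666666.67 Pa
Then divide by density:
152666666666.67 / 3120 = 48931623.9316 Pa/(kg/m^3)
Take the square root:
Vp = sqrt(48931623.9316) = 6995.11 m/s

6995.11


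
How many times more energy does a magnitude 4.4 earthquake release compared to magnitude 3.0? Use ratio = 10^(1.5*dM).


M2 - M1 = 4.4 - 3.0 = 1.4
1.5 * 1.4 = 2.1
ratio = 10^2.1 = 125.89

125.89


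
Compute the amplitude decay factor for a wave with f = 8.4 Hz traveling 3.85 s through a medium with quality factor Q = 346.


pi*f*t/Q = pi*8.4*3.85/346 = 0.293639
A/A0 = exp(-0.293639) = 0.745546

0.745546


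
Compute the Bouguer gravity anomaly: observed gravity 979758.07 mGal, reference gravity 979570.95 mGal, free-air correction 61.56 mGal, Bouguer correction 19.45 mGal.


BA = g_obs - g_ref + FAC - BC
= 979758.07 - 979570.95 + 61.56 - 19.45
= 229.23 mGal

229.23


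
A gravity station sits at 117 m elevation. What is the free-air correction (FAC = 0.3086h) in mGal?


FAC = 0.3086 * h
= 0.3086 * 117
= 36.1062 mGal

36.1062


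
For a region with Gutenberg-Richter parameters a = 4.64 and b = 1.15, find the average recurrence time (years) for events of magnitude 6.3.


log10(N) = 4.64 - 1.15*6.3 = -2.605
N = 10^-2.605 = 0.002483
T = 1/N = 1/0.002483 = 402.717 years

402.717


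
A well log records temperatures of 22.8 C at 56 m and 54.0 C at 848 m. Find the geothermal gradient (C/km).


dT = 54.0 - 22.8 = 31.2 C
dz = 848 - 56 = 792 m
gradient = dT/dz * 1000 = 31.2/792 * 1000 = 39.3939 C/km

39.3939


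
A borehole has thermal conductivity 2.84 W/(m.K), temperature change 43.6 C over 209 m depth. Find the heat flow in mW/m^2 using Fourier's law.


q = k * dT / dz * 1000
= 2.84 * 43.6 / 209 * 1000
= 0.592459 * 1000
= 592.4593 mW/m^2

592.4593


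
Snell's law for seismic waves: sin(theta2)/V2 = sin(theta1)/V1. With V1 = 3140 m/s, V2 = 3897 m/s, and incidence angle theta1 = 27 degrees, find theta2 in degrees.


sin(theta1) = sin(27 deg) = 0.45399
sin(theta2) = V2/V1 * sin(theta1) = 3897/3140 * 0.45399 = 0.56344
theta2 = arcsin(0.56344) = 34.294 degrees

34.294


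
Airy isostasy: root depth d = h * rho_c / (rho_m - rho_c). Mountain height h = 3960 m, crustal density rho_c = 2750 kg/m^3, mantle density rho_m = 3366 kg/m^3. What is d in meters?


rho_m - rho_c = 3366 - 2750 = 616
d = 3960 * 2750 / 616
= 10890000 / 616
= 17678.57 m

17678.57


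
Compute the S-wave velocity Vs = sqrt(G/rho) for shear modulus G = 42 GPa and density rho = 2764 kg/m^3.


Convert G to Pa: G = 42e9 Pa
Compute G/rho = 42e9 / 2764 = 15195369.0304
Vs = sqrt(15195369.0304) = 3898.12 m/s

3898.12


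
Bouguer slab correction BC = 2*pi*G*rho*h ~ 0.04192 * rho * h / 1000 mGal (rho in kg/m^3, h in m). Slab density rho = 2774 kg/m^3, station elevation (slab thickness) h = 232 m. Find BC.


BC = 0.04192 * rho * h / 1000
= 0.04192 * 2774 * 232 / 1000
= 26.9784 mGal

26.9784


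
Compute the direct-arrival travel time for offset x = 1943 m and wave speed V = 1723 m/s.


t = x / V
= 1943 / 1723
= 1.1277 s

1.1277


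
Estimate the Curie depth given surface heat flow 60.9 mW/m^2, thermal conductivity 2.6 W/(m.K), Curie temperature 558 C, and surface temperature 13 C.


T_Curie - T_surf = 558 - 13 = 545 C
Convert q to W/m^2: 60.9 mW/m^2 = 0.0609 W/m^2
d = 545 * 2.6 / 0.0609 = 23267.65 m

23267.65


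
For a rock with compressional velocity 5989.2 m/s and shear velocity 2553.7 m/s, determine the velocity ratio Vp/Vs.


Vp/Vs = 5989.2 / 2553.7
= 2.3453

2.3453


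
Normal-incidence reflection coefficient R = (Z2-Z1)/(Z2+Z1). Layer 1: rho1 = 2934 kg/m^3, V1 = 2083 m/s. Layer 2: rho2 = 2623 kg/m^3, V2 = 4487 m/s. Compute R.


Z1 = 2934 * 2083 = 6111522
Z2 = 2623 * 4487 = 11769401
R = (11769401 - 6111522) / (11769401 + 6111522) = 5657879 / 17880923 = 0.3164

0.3164


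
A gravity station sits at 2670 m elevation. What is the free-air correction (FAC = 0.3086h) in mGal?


FAC = 0.3086 * h
= 0.3086 * 2670
= 823.962 mGal

823.962


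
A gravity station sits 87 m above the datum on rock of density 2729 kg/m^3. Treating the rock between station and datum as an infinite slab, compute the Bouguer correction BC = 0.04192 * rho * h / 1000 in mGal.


BC = 0.04192 * rho * h / 1000
= 0.04192 * 2729 * 87 / 1000
= 9.9528 mGal

9.9528


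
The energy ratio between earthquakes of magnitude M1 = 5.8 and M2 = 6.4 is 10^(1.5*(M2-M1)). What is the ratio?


M2 - M1 = 6.4 - 5.8 = 0.6
1.5 * 0.6 = 0.9
ratio = 10^0.9 = 7.94

7.94


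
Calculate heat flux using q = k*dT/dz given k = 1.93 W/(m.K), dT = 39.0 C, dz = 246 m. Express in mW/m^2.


q = k * dT / dz * 1000
= 1.93 * 39.0 / 246 * 1000
= 0.305976 * 1000
= 305.9756 mW/m^2

305.9756


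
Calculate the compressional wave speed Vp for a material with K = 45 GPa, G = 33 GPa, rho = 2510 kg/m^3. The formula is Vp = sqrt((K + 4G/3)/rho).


First compute the effective modulus:
K + 4G/3 = 45e9 + 4*33e9/3 = 89000000000.0 Pa
Then divide by density:
89000000000.0 / 2510 = 35458167.3307 Pa/(kg/m^3)
Take the square root:
Vp = sqrt(35458167.3307) = 5954.68 m/s

5954.68
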